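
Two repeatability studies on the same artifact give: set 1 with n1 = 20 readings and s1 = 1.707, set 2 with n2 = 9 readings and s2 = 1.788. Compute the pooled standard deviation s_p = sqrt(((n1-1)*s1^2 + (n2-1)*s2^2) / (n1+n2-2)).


s_p = sqrt(((n1-1)*s1^2 + (n2-1)*s2^2) / (n1+n2-2))
numerator = (20-1)*1.707^2 + (9-1)*1.788^2 = 55.363131 + 25.575552 = 80.938683
denominator = 20 + 9 - 2 = 27
s_p^2 = 80.938683 / 27 = 2.997729
s_p = sqrt(2.997729) = 1.7314

1.7314


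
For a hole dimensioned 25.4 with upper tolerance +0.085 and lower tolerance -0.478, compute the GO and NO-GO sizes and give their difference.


GO = nominal - lower_tol (smallest hole = maximum material condition)
GO = 25.4 - 0.478 = 24.922
NO-GO = nominal + upper_tol (largest hole = least material condition)
NO-GO = 25.4 + 0.085 = 25.485
spread = NO-GO - GO = 25.485 - 24.922 = 0.5630

0.5630


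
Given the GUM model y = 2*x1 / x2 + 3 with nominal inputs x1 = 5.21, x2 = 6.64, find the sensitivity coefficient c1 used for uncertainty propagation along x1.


y = 2*x1 / x2 + 3
dy/dx1 = 2/x2
Evaluate at x2 = 6.64: c1 = 2 / 6.64
c1 = 0.3012

0.3012


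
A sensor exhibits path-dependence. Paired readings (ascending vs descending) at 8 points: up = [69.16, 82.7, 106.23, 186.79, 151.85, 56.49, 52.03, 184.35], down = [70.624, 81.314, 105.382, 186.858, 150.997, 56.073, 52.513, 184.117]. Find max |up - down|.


|69.16 - 70.624| = 1.4640
|82.7 - 81.314| = 1.3860
|106.23 - 105.382| = 0.8480
|186.79 - 186.858| = 0.0680
|151.85 - 150.997| = 0.8530
|56.49 - 56.073| = 0.4170
|52.03 - 52.513| = 0.4830
|184.35 - 184.117| = 0.2330
hysteresis = max(diffs) = 1.4640

1.4640


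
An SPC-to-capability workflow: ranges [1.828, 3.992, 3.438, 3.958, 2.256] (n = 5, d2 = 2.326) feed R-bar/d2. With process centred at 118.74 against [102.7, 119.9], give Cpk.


R_bar = (1.828 + 3.992 + 3.438 + 3.958 + 2.256) / 5 = 3.0944
sigma = R_bar / d2 = 3.0944 / 2.326 = 1.3303525
Cp = (USL - LSL)/(6*sigma) = (119.9 - 102.7)/(6*1.3303525) = 2.1548
Cpu = (119.9 - 118.74)/(3*1.3303525) = 0.2906
Cpl = (118.74 - 102.7)/(3*1.3303525) = 4.0190
Cpk = min(Cpu, Cpl) = 0.2906

0.2906


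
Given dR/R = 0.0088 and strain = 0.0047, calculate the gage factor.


GF = (dR/R) / epsilon
= 0.0088 / 0.0047
= 1.8723

1.8723


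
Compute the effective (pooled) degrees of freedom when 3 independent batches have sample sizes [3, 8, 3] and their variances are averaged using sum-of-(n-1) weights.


nu = sum_i (n_i - 1)
nu = ((3 - 1) + (8 - 1) + (3 - 1))
nu = 2 + 7 + 2
nu = 11

11


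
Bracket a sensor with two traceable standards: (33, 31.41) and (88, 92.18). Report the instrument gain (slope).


slope = (y2 - y1) / (x2 - x1)
= (92.18 - 31.41) / (88 - 33)
= 60.7700 / 55
= 1.1049

1.1049


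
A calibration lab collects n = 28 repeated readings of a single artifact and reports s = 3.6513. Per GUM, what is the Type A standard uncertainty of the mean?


u_A = s / sqrt(n)
u_A = 3.6513 / sqrt(28)
u_A = 3.6513 / 5.2915026
u_A = 0.6900

0.6900


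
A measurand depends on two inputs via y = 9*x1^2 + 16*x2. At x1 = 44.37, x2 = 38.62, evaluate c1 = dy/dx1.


y = 9*x1^2 + 16*x2
dy/dx1 = 2*9*x1
Evaluate at x1 = 44.37: c1 = 18 * 44.37
c1 = 798.6600

798.6600


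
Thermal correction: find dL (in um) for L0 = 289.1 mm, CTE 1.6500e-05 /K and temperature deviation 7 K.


dL = L * alpha * dT
= 289.1 * 1.6500e-05 * 7
= 0.0333911 mm
dL_um = 0.0333911 * 1000 = 33.3911 um

33.3911


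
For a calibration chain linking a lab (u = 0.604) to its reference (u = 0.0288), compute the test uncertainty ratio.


TUR = u_lab / u_ref
= 0.604 / 0.0288
= 20.9722

20.9722


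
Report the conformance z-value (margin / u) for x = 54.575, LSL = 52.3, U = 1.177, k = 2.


u = U / k = 1.177 / 2 = 0.5885
margin = |LSL - x| = |52.3 - 54.575| = 2.275
z = margin / u = 2.275 / 0.5885
z = 3.8658

3.8658


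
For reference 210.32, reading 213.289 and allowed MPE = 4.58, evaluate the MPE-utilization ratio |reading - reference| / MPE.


e = indication - reference = 213.289 - 210.32 = 2.9690
|e| = 2.9690
ratio = |e| / MPE = 2.9690 / 4.58
ratio = 0.6483

0.6483


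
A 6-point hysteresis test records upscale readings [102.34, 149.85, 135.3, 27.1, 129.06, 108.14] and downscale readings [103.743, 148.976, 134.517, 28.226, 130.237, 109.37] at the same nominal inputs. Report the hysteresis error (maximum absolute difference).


|102.34 - 103.743| = 1.4030
|149.85 - 148.976| = 0.8740
|135.3 - 134.517| = 0.7830
|27.1 - 28.226| = 1.1260
|129.06 - 130.237| = 1.1770
|108.14 - 109.37| = 1.2300
hysteresis = max(diffs) = 1.4030

1.4030


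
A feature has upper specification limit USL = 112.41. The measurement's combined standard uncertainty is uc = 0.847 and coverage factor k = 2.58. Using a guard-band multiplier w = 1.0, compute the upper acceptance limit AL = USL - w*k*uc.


U = k * uc = 2.58 * 0.847 = 2.18526
guard band g = w * U = 1.0 * 2.18526 = 2.18526
AL = USL - g = 112.41 - 2.18526
AL = 110.2247

110.2247


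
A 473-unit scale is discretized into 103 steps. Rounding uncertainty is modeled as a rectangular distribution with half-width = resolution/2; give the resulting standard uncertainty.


resolution = range / divisions
resolution = 473 / 103 = 4.592233
u_res = resolution / (2*sqrt(3))
u_res = 4.592233 / 3.4641016
u_res = 1.3257

1.3257


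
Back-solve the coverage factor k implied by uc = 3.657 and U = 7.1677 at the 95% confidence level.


k = U / uc
k = 7.1677 / 3.657
k = 1.96

1.96


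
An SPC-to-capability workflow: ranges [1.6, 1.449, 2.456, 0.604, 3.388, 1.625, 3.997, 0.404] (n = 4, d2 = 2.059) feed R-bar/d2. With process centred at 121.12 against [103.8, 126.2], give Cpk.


R_bar = (1.6 + 1.449 + 2.456 + 0.604 + 3.388 + 1.625 + 3.997 + 0.404) / 8 = 1.940375
sigma = R_bar / d2 = 1.940375 / 2.059 = 0.94238708
Cp = (USL - LSL)/(6*sigma) = (126.2 - 103.8)/(6*0.94238708) = 3.9616
Cpu = (126.2 - 121.12)/(3*0.94238708) = 1.7969
Cpl = (121.12 - 103.8)/(3*0.94238708) = 6.1263
Cpk = min(Cpu, Cpl) = 1.7969

1.7969


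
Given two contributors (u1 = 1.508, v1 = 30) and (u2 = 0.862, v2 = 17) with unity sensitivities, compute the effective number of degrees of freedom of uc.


uc = sqrt(u1^2 + u2^2) = sqrt(1.508^2 + 0.862^2) = 1.7369824
v_eff = uc^4 / (u1^4/v1 + u2^4/v2)
= 1.7369824^4 / (1.508^4/30 + 0.862^4/17)
= 9.1029398 / 0.20485622
v_eff = 44.4358

44.4358


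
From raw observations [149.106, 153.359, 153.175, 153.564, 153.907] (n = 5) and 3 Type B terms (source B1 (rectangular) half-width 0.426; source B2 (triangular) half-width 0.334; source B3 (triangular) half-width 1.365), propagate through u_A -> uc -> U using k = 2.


mean = (149.106 + 153.359 + 153.175 + 153.564 + 153.907) / 5 = 152.6222
s = sqrt(sum((x - mean)^2)/(n-1)) = 1.9843023
u_A = s / sqrt(n) = 1.9843023 / sqrt(5) = 0.88740697
u_B1 = 0.426 / sqrt(3) = 0.24595121
u_B2 = 0.334 / sqrt(6) = 0.13635493
u_B3 = 1.365 / sqrt(6) = 0.55725892
uc = sqrt(0.88740697^2 + 0.24595121^2 + 0.13635493^2 + 0.55725892^2) = 1.0849485
U = k * uc = 2 * 1.0849485
U = 2.1699

2.1699


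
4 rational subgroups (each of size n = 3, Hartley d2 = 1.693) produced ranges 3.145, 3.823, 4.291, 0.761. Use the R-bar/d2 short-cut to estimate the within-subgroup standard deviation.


R_bar = (3.145 + 3.823 + 4.291 + 0.761) / 4
R_bar = 12.02 / 4 = 3.005
sigma_hat = R_bar / d2 = 3.005 / 1.693 = 1.7750

1.7750


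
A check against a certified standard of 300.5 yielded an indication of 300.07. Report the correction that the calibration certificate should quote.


Correction = standard - reading
= 300.5 - 300.07
= 0.4300

0.4300


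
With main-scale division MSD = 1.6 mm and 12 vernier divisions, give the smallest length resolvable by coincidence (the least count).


LC = MSD / n_div
= 1.6 / 12
= 0.1333

0.1333


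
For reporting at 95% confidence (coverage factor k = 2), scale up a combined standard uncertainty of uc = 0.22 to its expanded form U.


U = k * uc
U = 2 * 0.22
U = 0.4400

0.4400


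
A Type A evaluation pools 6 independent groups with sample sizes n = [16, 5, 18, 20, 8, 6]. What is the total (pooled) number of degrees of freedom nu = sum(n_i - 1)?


nu = sum_i (n_i - 1)
nu = ((16 - 1) + (5 - 1) + (18 - 1) + (20 - 1) + (8 - 1) + (6 - 1))
nu = 15 + 4 + 17 + 19 + 7 + 5
nu = 67

67


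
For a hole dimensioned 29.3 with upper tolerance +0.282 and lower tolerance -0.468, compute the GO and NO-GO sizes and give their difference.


GO = nominal - lower_tol (smallest hole = maximum material condition)
GO = 29.3 - 0.468 = 28.832
NO-GO = nominal + upper_tol (largest hole = least material condition)
NO-GO = 29.3 + 0.282 = 29.582
spread = NO-GO - GO = 29.582 - 28.832 = 0.7500

0.7500


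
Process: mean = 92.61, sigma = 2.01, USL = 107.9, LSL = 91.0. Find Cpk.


Cpu = (USL - mean) / (3*sigma) = (107.9 - 92.61) / (3*2.01) = 2.5357
Cpl = (mean - LSL) / (3*sigma) = (92.61 - 91.0) / (3*2.01) = 0.2670
Cpk = min(Cpu, Cpl) = 0.2670

0.2670


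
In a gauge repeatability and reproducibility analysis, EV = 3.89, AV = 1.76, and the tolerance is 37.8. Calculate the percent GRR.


GRR = sqrt(EV^2 + AV^2) = sqrt(3.89^2 + 1.76^2) = 4.2696253
%GRR = GRR / tol * 100 = 4.2696253 / 37.8 * 100
%GRR = 11.2953

11.2953


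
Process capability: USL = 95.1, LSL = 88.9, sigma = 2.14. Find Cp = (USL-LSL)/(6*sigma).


Cp = (USL - LSL) / (6 * sigma)
= (95.1 - 88.9) / (6 * 2.14)
= 6.2000 / 12.8400
= 0.4829

0.4829


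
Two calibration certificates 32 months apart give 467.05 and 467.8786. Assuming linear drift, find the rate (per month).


rate = (v2 - v1) / months
= (467.8786 - 467.05) / 32
= 0.8286 / 32
= 0.0259

0.0259


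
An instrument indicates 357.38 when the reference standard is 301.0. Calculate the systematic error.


Systematic error = measured - true
= 357.38 - 301.0
= 56.3800

56.3800


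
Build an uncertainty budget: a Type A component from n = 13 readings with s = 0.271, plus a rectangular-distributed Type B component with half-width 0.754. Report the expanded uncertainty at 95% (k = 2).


u_A = s / sqrt(n) = 0.271 / sqrt(13) = 0.075161877
u_B = half_width / sqrt(3) = 0.754 / sqrt(3) = 0.4353221
uc = sqrt(u_A^2 + u_B^2) = sqrt(0.075161877^2 + 0.4353221^2) = 0.4417631
U = k * uc = 2 * 0.4417631
U = 0.8835

0.8835


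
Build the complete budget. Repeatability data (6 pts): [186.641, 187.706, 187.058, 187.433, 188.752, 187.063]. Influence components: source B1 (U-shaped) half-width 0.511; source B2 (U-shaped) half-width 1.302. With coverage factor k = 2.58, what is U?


mean = (186.641 + 187.706 + 187.058 + 187.433 + 188.752 + 187.063) / 6 = 187.4421667
s = sqrt(sum((x - mean)^2)/(n-1)) = 0.7373703
u_A = s / sqrt(n) = 0.7373703 / sqrt(6) = 0.30103016
u_B1 = 0.511 / sqrt(2) = 0.36133157
u_B2 = 1.302 / sqrt(2) = 0.92065303
uc = sqrt(0.30103016^2 + 0.36133157^2 + 0.92065303^2) = 1.033819
U = k * uc = 2.58 * 1.033819
U = 2.6673

2.6673


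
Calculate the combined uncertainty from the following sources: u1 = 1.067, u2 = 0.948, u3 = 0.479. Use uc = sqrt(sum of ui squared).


uc = sqrt(1.067^2 + 0.948^2 + 0.479^2)
uc = sqrt(2.266634)
uc = 1.5055

1.5055


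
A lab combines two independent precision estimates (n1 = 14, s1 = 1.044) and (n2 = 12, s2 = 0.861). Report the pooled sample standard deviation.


s_p = sqrt(((n1-1)*s1^2 + (n2-1)*s2^2) / (n1+n2-2))
numerator = (14-1)*1.044^2 + (12-1)*0.861^2 = 14.169168 + 8.154531 = 22.323699
denominator = 14 + 12 - 2 = 24
s_p^2 = 22.323699 / 24 = 0.93015413
s_p = sqrt(0.93015413) = 0.9644

0.9644


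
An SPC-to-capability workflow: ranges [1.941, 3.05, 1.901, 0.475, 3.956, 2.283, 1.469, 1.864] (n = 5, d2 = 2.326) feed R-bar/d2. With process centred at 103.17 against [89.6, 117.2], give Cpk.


R_bar = (1.941 + 3.05 + 1.901 + 0.475 + 3.956 + 2.283 + 1.469 + 1.864) / 8 = 2.117375
sigma = R_bar / d2 = 2.117375 / 2.326 = 0.91030739
Cp = (USL - LSL)/(6*sigma) = (117.2 - 89.6)/(6*0.91030739) = 5.0532
Cpu = (117.2 - 103.17)/(3*0.91030739) = 5.1375
Cpl = (103.17 - 89.6)/(3*0.91030739) = 4.9690
Cpk = min(Cpu, Cpl) = 4.9690

4.9690


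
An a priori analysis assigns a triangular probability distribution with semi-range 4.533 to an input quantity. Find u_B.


u_B = half_width / sqrt(6)
u_B = 4.533 / 2.4494897
u_B = 1.8506

1.8506


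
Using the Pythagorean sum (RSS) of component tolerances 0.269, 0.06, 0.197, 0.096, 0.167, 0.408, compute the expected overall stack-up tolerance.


RSS = sqrt(0.269^2 + 0.06^2 + 0.197^2 + 0.096^2 + 0.167^2 + 0.408^2)
= sqrt(0.318339)
= 0.5642

0.5642


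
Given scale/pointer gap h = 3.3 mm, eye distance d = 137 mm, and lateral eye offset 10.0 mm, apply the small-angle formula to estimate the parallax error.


error = h * offset / d
= 3.3 * 10.0 / 137
= 0.2409

0.2409


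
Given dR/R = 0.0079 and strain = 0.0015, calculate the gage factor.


GF = (dR/R) / epsilon
= 0.0079 / 0.0015
= 5.2667

5.2667


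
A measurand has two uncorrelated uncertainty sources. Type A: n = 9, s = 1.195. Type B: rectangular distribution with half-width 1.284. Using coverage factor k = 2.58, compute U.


u_A = s / sqrt(n) = 1.195 / sqrt(9) = 0.39833333
u_B = half_width / sqrt(3) = 1.284 / sqrt(3) = 0.74131775
uc = sqrt(u_A^2 + u_B^2) = sqrt(0.39833333^2 + 0.74131775^2) = 0.84155894
U = k * uc = 2.58 * 0.84155894
U = 2.1712

2.1712


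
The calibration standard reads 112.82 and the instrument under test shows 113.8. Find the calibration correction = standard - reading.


Correction = standard - reading
= 112.82 - 113.8
= -0.9800

-0.9800


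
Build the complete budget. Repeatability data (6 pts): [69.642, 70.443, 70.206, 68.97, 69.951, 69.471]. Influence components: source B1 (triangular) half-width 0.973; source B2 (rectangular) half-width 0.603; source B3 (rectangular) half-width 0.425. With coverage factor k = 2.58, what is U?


mean = (69.642 + 70.443 + 70.206 + 68.97 + 69.951 + 69.471) / 6 = 69.7805
s = sqrt(sum((x - mean)^2)/(n-1)) = 0.53308714
u_A = s / sqrt(n) = 0.53308714 / sqrt(6) = 0.21763191
u_B1 = 0.973 / sqrt(6) = 0.39722559
u_B2 = 0.603 / sqrt(3) = 0.34814221
u_B3 = 0.425 / sqrt(3) = 0.24537386
uc = sqrt(0.21763191^2 + 0.39722559^2 + 0.34814221^2 + 0.24537386^2) = 0.62174203
U = k * uc = 2.58 * 0.62174203
U = 1.6041

1.6041


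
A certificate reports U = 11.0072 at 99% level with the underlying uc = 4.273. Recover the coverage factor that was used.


k = U / uc
k = 11.0072 / 4.273
k = 2.576

2.576


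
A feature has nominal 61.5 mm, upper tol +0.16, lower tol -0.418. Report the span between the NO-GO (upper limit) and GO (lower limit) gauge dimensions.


GO = nominal - lower_tol (smallest hole = maximum material condition)
GO = 61.5 - 0.418 = 61.082
NO-GO = nominal + upper_tol (largest hole = least material condition)
NO-GO = 61.5 + 0.16 = 61.66
spread = NO-GO - GO = 61.66 - 61.082 = 0.5780

0.5780


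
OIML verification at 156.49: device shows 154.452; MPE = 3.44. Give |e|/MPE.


e = indication - reference = 154.452 - 156.49 = -2.0380
|e| = 2.0380
ratio = |e| / MPE = 2.0380 / 3.44
ratio = 0.5924

0.5924


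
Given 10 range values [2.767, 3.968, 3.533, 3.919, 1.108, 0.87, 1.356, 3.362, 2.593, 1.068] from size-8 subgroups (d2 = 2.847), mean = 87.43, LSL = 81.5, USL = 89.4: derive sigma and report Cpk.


R_bar = (2.767 + 3.968 + 3.533 + 3.919 + 1.108 + 0.87 + 1.356 + 3.362 + 2.593 + 1.068) / 10 = 2.4544
sigma = R_bar / d2 = 2.4544 / 2.847 = 0.86210046
Cp = (USL - LSL)/(6*sigma) = (89.4 - 81.5)/(6*0.86210046) = 1.5273
Cpu = (89.4 - 87.43)/(3*0.86210046) = 0.7617
Cpl = (87.43 - 81.5)/(3*0.86210046) = 2.2928
Cpk = min(Cpu, Cpl) = 0.7617

0.7617


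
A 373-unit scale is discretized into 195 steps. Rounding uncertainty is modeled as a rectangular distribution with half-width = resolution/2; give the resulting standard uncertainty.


resolution = range / divisions
resolution = 373 / 195 = 1.9128205
u_res = resolution / (2*sqrt(3))
u_res = 1.9128205 / 3.4641016
u_res = 0.5522

0.5522


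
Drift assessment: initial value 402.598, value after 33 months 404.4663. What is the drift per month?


rate = (v2 - v1) / months
= (404.4663 - 402.598) / 33
= 1.8683 / 33
= 0.0566

0.0566


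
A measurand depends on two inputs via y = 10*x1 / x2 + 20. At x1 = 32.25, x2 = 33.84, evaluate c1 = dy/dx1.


y = 10*x1 / x2 + 20
dy/dx1 = 10/x2
Evaluate at x2 = 33.84: c1 = 10 / 33.84
c1 = 0.2955

0.2955


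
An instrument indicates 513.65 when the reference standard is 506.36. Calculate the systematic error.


Systematic error = measured - true
= 513.65 - 506.36
= 7.2900

7.2900


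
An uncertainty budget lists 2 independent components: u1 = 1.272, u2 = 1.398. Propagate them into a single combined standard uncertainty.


uc = sqrt(1.272^2 + 1.398^2)
uc = sqrt(3.572388)
uc = 1.8901

1.8901


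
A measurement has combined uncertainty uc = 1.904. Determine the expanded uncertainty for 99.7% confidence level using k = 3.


U = k * uc
U = 3 * 1.904
U = 5.7120

5.7120


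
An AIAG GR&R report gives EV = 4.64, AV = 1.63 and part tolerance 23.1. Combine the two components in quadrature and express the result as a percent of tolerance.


GRR = sqrt(EV^2 + AV^2) = sqrt(4.64^2 + 1.63^2) = 4.9179772
%GRR = GRR / tol * 100 = 4.9179772 / 23.1 * 100
%GRR = 21.2899

21.2899


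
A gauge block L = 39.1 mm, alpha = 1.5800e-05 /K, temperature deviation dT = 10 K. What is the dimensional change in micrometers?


dL = L * alpha * dT
= 39.1 * 1.5800e-05 * 10
= 0.0061778 mm
dL_um = 0.0061778 * 1000 = 6.1778 um

6.1778


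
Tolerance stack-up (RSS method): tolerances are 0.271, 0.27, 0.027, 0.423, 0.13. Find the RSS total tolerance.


RSS = sqrt(0.271^2 + 0.27^2 + 0.027^2 + 0.423^2 + 0.13^2)
= sqrt(0.342899)
= 0.5856

0.5856


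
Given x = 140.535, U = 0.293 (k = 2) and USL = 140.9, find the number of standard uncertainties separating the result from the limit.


u = U / k = 0.293 / 2 = 0.1465
margin = |USL - x| = |140.9 - 140.535| = 0.365
z = margin / u = 0.365 / 0.1465
z = 2.4915

2.4915


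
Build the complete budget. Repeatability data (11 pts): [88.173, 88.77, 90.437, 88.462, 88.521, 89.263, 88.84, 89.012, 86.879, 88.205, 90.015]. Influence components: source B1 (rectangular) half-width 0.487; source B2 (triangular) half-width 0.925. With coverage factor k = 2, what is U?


mean = (88.173 + 88.77 + 90.437 + 88.462 + 88.521 + 89.263 + 88.84 + 89.012 + 86.879 + 88.205 + 90.015) / 11 = 88.77972727
s = sqrt(sum((x - mean)^2)/(n-1)) = 0.9509346
u_A = s / sqrt(n) = 0.9509346 / sqrt(11) = 0.28671757
u_B1 = 0.487 / sqrt(3) = 0.28116958
u_B2 = 0.925 / sqrt(6) = 0.37762967
uc = sqrt(0.28671757^2 + 0.28116958^2 + 0.37762967^2) = 0.55124175
U = k * uc = 2 * 0.55124175
U = 1.1025

1.1025


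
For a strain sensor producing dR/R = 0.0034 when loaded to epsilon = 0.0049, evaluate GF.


GF = (dR/R) / epsilon
= 0.0034 / 0.0049
= 0.6939

0.6939


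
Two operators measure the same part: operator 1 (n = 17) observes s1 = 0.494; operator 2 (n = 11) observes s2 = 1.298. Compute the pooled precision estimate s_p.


s_p = sqrt(((n1-1)*s1^2 + (n2-1)*s2^2) / (n1+n2-2))
numerator = (17-1)*0.494^2 + (11-1)*1.298^2 = 3.904576 + 16.84804 = 20.752616
denominator = 17 + 11 - 2 = 26
s_p^2 = 20.752616 / 26 = 0.79817754
s_p = sqrt(0.79817754) = 0.8934

0.8934


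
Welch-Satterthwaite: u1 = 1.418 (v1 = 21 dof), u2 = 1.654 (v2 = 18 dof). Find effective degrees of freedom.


uc = sqrt(u1^2 + u2^2) = sqrt(1.418^2 + 1.654^2) = 2.1786326
v_eff = uc^4 / (u1^4/v1 + u2^4/v2)
= 2.1786326^4 / (1.418^4/21 + 1.654^4/18)
= 22.528693 / 0.60831
v_eff = 37.0349

37.0349


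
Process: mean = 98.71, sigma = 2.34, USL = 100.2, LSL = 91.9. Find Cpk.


Cpu = (USL - mean) / (3*sigma) = (100.2 - 98.71) / (3*2.34) = 0.2123
Cpl = (mean - LSL) / (3*sigma) = (98.71 - 91.9) / (3*2.34) = 0.9701
Cpk = min(Cpu, Cpl) = 0.2123

0.2123


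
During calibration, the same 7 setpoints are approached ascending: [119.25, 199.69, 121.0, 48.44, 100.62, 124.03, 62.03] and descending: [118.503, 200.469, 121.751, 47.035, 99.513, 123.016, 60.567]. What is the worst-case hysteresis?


|119.25 - 118.503| = 0.7470
|199.69 - 200.469| = 0.7790
|121.0 - 121.751| = 0.7510
|48.44 - 47.035| = 1.4050
|100.62 - 99.513| = 1.1070
|124.03 - 123.016| = 1.0140
|62.03 - 60.567| = 1.4630
hysteresis = max(diffs) = 1.4630

1.4630


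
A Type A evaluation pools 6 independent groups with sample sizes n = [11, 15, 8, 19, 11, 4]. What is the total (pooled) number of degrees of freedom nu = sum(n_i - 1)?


nu = sum_i (n_i - 1)
nu = ((11 - 1) + (15 - 1) + (8 - 1) + (19 - 1) + (11 - 1) + (4 - 1))
nu = 10 + 14 + 7 + 18 + 10 + 3
nu = 62

62


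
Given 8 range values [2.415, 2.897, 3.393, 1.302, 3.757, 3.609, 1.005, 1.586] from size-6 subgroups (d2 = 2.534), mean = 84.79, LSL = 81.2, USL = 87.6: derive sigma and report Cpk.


R_bar = (2.415 + 2.897 + 3.393 + 1.302 + 3.757 + 3.609 + 1.005 + 1.586) / 8 = 2.4955
sigma = R_bar / d2 = 2.4955 / 2.534 = 0.98480663
Cp = (USL - LSL)/(6*sigma) = (87.6 - 81.2)/(6*0.98480663) = 1.0831
Cpu = (87.6 - 84.79)/(3*0.98480663) = 0.9511
Cpl = (84.79 - 81.2)/(3*0.98480663) = 1.2151
Cpk = min(Cpu, Cpl) = 0.9511

0.9511


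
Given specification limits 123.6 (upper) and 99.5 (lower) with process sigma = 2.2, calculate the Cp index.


Cp = (USL - LSL) / (6 * sigma)
= (123.6 - 99.5) / (6 * 2.2)
= 24.1000 / 13.2000
= 1.8258

1.8258


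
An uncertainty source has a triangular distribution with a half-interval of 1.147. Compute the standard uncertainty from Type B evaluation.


u_B = half_width / sqrt(6)
u_B = 1.147 / 2.4494897
u_B = 0.4683

0.4683


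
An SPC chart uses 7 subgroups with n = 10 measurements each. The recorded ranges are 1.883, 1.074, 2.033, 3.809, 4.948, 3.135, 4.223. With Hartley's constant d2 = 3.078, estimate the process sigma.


R_bar = (1.883 + 1.074 + 2.033 + 3.809 + 4.948 + 3.135 + 4.223) / 7
R_bar = 21.105 / 7 = 3.015
sigma_hat = R_bar / d2 = 3.015 / 3.078 = 0.9795

0.9795


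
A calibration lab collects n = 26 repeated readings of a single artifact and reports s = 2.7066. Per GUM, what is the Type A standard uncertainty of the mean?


u_A = s / sqrt(n)
u_A = 2.7066 / sqrt(26)
u_A = 2.7066 / 5.0990195
u_A = 0.5308

0.5308


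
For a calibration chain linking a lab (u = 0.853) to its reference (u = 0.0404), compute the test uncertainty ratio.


TUR = u_lab / u_ref
= 0.853 / 0.0404
= 21.1139

21.1139


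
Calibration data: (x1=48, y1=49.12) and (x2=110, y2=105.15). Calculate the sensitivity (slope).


slope = (y2 - y1) / (x2 - x1)
= (105.15 - 49.12) / (110 - 48)
= 56.0300 / 62
= 0.9037

0.9037


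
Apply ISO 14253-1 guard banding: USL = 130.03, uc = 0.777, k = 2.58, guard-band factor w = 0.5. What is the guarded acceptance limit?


U = k * uc = 2.58 * 0.777 = 2.00466
guard band g = w * U = 0.5 * 2.00466 = 1.00233
AL = USL - g = 130.03 - 1.00233
AL = 129.0277

129.0277


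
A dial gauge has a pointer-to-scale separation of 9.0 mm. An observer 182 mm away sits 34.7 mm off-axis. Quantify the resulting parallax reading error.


error = h * offset / d
= 9.0 * 34.7 / 182
= 1.7159

1.7159


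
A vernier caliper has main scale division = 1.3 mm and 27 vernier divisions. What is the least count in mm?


LC = MSD / n_div
= 1.3 / 27
= 0.0481

0.0481


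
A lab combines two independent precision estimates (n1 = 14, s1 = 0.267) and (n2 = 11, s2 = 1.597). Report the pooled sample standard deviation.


s_p = sqrt(((n1-1)*s1^2 + (n2-1)*s2^2) / (n1+n2-2))
numerator = (14-1)*0.267^2 + (11-1)*1.597^2 = 0.926757 + 25.50409 = 26.430847
denominator = 14 + 11 - 2 = 23
s_p^2 = 26.430847 / 23 = 1.1491673
s_p = sqrt(1.1491673) = 1.0720

1.0720


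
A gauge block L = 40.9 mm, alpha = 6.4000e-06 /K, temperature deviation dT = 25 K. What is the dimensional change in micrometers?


dL = L * alpha * dT
= 40.9 * 6.4000e-06 * 25
= 0.0065440 mm
dL_um = 0.0065440 * 1000 = 6.5440 um

6.5440


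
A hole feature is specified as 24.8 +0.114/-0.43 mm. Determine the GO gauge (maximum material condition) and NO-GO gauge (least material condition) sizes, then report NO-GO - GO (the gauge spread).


GO = nominal - lower_tol (smallest hole = maximum material condition)
GO = 24.8 - 0.43 = 24.37
NO-GO = nominal + upper_tol (largest hole = least material condition)
NO-GO = 24.8 + 0.114 = 24.914
spread = NO-GO - GO = 24.914 - 24.37 = 0.5440

0.5440


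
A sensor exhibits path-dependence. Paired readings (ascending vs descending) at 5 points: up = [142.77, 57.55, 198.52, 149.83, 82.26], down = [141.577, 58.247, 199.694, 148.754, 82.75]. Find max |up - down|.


|142.77 - 141.577| = 1.1930
|57.55 - 58.247| = 0.6970
|198.52 - 199.694| = 1.1740
|149.83 - 148.754| = 1.0760
|82.26 - 82.75| = 0.4900
hysteresis = max(diffs) = 1.1930

1.1930


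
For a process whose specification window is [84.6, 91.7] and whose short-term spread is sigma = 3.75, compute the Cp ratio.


Cp = (USL - LSL) / (6 * sigma)
= (91.7 - 84.6) / (6 * 3.75)
= 7.1000 / 22.5000
= 0.3156

0.3156


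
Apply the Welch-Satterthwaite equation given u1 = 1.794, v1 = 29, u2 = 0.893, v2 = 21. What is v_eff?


uc = sqrt(u1^2 + u2^2) = sqrt(1.794^2 + 0.893^2) = 2.0039673
v_eff = uc^4 / (u1^4/v1 + u2^4/v2)
= 2.0039673^4 / (1.794^4/29 + 0.893^4/21)
= 16.127332 / 0.38746594
v_eff = 41.6226

41.6226


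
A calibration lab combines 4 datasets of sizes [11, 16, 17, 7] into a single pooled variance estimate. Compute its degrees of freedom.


nu = sum_i (n_i - 1)
nu = ((11 - 1) + (16 - 1) + (17 - 1) + (7 - 1))
nu = 10 + 15 + 16 + 6
nu = 47

47


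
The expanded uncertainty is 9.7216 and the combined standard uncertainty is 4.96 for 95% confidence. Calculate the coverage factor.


k = U / uc
k = 9.7216 / 4.96
k = 1.96

1.96


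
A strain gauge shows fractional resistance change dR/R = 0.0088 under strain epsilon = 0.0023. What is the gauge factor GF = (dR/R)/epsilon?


GF = (dR/R) / epsilon
= 0.0088 / 0.0023
= 3.8261

3.8261


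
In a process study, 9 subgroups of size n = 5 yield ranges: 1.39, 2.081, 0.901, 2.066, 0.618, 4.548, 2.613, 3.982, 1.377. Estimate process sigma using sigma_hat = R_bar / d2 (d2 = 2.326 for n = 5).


R_bar = (1.39 + 2.081 + 0.901 + 2.066 + 0.618 + 4.548 + 2.613 + 3.982 + 1.377) / 9
R_bar = 19.576 / 9 = 2.1751111
sigma_hat = R_bar / d2 = 2.1751111 / 2.326 = 0.9351

0.9351


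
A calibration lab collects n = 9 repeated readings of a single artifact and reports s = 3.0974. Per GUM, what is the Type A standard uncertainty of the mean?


u_A = s / sqrt(n)
u_A = 3.0974 / sqrt(9)
u_A = 3.0974 / 3
u_A = 1.0325

1.0325


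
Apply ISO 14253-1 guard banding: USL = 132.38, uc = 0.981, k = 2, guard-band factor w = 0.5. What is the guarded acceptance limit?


U = k * uc = 2 * 0.981 = 1.962
guard band g = w * U = 0.5 * 1.962 = 0.981
AL = USL - g = 132.38 - 0.981
AL = 131.3990

131.3990


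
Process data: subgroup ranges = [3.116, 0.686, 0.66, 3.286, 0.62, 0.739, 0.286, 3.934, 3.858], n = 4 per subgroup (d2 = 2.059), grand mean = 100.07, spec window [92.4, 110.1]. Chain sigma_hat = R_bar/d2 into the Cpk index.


R_bar = (3.116 + 0.686 + 0.66 + 3.286 + 0.62 + 0.739 + 0.286 + 3.934 + 3.858) / 9 = 1.9094444
sigma = R_bar / d2 = 1.9094444 / 2.059 = 0.92736493
Cp = (USL - LSL)/(6*sigma) = (110.1 - 92.4)/(6*0.92736493) = 3.1811
Cpu = (110.1 - 100.07)/(3*0.92736493) = 3.6052
Cpl = (100.07 - 92.4)/(3*0.92736493) = 2.7569
Cpk = min(Cpu, Cpl) = 2.7569

2.7569


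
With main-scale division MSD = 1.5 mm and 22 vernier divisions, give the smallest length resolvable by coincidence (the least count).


LC = MSD / n_div
= 1.5 / 22
= 0.0682

0.0682


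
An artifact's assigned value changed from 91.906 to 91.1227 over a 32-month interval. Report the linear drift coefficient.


rate = (v2 - v1) / months
= (91.1227 - 91.906) / 32
= -0.7833 / 32
= -0.0245

-0.0245


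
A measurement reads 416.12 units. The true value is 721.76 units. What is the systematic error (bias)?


Systematic error = measured - true
= 416.12 - 721.76
= -305.6400

-305.6400


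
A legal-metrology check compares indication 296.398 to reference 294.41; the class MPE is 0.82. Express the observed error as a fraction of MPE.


e = indication - reference = 296.398 - 294.41 = 1.9880
|e| = 1.9880
ratio = |e| / MPE = 1.9880 / 0.82
ratio = 2.4244

2.4244


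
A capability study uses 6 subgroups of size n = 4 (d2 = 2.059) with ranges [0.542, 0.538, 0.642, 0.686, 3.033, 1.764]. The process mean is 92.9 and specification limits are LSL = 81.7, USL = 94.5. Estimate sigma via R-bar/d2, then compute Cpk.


R_bar = (0.542 + 0.538 + 0.642 + 0.686 + 3.033 + 1.764) / 6 = 1.2008333
sigma = R_bar / d2 = 1.2008333 / 2.059 = 0.5832119
Cp = (USL - LSL)/(6*sigma) = (94.5 - 81.7)/(6*0.5832119) = 3.6579
Cpu = (94.5 - 92.9)/(3*0.5832119) = 0.9145
Cpl = (92.9 - 81.7)/(3*0.5832119) = 6.4013
Cpk = min(Cpu, Cpl) = 0.9145

0.9145


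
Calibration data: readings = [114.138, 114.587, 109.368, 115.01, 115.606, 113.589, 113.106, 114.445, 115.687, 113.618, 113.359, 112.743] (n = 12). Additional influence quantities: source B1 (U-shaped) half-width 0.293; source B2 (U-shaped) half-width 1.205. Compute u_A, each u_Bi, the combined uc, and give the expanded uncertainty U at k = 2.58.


mean = (114.138 + 114.587 + 109.368 + 115.01 + 115.606 + 113.589 + 113.106 + 114.445 + 115.687 + 113.618 + 113.359 + 112.743) / 12 = 113.7713333
s = sqrt(sum((x - mean)^2)/(n-1)) = 1.6771165
u_A = s / sqrt(n) = 1.6771165 / sqrt(12) = 0.48414183
u_B1 = 0.293 / sqrt(2) = 0.20718229
u_B2 = 1.205 / sqrt(2) = 0.85206367
uc = sqrt(0.48414183^2 + 0.20718229^2 + 0.85206367^2) = 1.0016638
U = k * uc = 2.58 * 1.0016638
U = 2.5843

2.5843


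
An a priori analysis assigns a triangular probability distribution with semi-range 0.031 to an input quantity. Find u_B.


u_B = half_width / sqrt(6)
u_B = 0.031 / 2.4494897
u_B = 0.0127

0.0127


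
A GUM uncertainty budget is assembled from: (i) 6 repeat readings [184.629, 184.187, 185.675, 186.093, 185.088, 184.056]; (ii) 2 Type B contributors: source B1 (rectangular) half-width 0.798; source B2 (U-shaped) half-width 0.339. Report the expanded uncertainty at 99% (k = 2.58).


mean = (184.629 + 184.187 + 185.675 + 186.093 + 185.088 + 184.056) / 6 = 184.9546667
s = sqrt(sum((x - mean)^2)/(n-1)) = 0.81675374
u_A = s / sqrt(n) = 0.81675374 / sqrt(6) = 0.33343832
u_B1 = 0.798 / sqrt(3) = 0.46072551
u_B2 = 0.339 / sqrt(2) = 0.2397092
uc = sqrt(0.33343832^2 + 0.46072551^2 + 0.2397092^2) = 0.61717875
U = k * uc = 2.58 * 0.61717875
U = 1.5923

1.5923


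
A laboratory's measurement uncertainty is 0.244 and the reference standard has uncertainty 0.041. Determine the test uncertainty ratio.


TUR = u_lab / u_ref
= 0.244 / 0.041
= 5.9512

5.9512


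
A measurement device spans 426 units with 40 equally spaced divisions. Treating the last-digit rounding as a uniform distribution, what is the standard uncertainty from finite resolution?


resolution = range / divisions
resolution = 426 / 40 = 10.65
u_res = resolution / (2*sqrt(3))
u_res = 10.65 / 3.4641016
u_res = 3.0744

3.0744


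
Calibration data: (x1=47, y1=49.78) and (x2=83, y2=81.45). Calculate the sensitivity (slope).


slope = (y2 - y1) / (x2 - x1)
= (81.45 - 49.78) / (83 - 47)
= 31.6700 / 36
= 0.8797

0.8797


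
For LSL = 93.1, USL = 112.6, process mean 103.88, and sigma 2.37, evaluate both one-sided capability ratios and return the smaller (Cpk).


Cpu = (USL - mean) / (3*sigma) = (112.6 - 103.88) / (3*2.37) = 1.2264
Cpl = (mean - LSL) / (3*sigma) = (103.88 - 93.1) / (3*2.37) = 1.5162
Cpk = min(Cpu, Cpl) = 1.2264

1.2264


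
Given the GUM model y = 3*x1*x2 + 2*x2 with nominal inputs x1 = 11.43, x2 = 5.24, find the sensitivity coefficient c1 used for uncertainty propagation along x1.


y = 3*x1*x2 + 2*x2
dy/dx1 = 3*x2
Evaluate at x2 = 5.24: c1 = 3 * 5.24
c1 = 15.7200

15.7200


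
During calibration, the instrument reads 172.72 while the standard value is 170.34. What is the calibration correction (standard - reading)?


Correction = standard - reading
= 170.34 - 172.72
= -2.3800

-2.3800


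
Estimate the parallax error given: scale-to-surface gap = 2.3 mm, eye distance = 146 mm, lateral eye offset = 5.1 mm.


error = h * offset / d
= 2.3 * 5.1 / 146
= 0.0803

0.0803


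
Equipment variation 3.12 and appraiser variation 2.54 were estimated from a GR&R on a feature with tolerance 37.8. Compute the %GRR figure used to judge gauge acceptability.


GRR = sqrt(EV^2 + AV^2) = sqrt(3.12^2 + 2.54^2) = 4.0231828
%GRR = GRR / tol * 100 = 4.0231828 / 37.8 * 100
%GRR = 10.6433

10.6433


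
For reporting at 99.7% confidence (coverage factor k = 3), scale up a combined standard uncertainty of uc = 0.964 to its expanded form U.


U = k * uc
U = 3 * 0.964
U = 2.8920

2.8920


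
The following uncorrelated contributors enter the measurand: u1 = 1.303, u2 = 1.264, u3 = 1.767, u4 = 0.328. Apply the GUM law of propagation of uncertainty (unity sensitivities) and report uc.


uc = sqrt(1.303^2 + 1.264^2 + 1.767^2 + 0.328^2)
uc = sqrt(6.525378)
uc = 2.5545

2.5545


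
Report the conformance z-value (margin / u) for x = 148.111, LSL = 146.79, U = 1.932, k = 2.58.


u = U / k = 1.932 / 2.58 = 0.74883721
margin = |LSL - x| = |146.79 - 148.111| = 1.321
z = margin / u = 1.321 / 0.74883721
z = 1.7641

1.7641


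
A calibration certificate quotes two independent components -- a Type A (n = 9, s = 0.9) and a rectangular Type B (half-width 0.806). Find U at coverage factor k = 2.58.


u_A = s / sqrt(n) = 0.9 / sqrt(9) = 0.3
u_B = half_width / sqrt(3) = 0.806 / sqrt(3) = 0.46534432
uc = sqrt(u_A^2 + u_B^2) = sqrt(0.3^2 + 0.46534432^2) = 0.55366536
U = k * uc = 2.58 * 0.55366536
U = 1.4285

1.4285


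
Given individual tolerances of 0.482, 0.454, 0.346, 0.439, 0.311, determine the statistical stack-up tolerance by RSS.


RSS = sqrt(0.482^2 + 0.454^2 + 0.346^2 + 0.439^2 + 0.311^2)
= sqrt(0.847598)
= 0.9207

0.9207


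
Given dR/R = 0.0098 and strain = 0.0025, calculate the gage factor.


GF = (dR/R) / epsilon
= 0.0098 / 0.0025
= 3.9200

3.9200


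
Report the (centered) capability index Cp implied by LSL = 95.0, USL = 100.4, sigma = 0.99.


Cp = (USL - LSL) / (6 * sigma)
= (100.4 - 95.0) / (6 * 0.99)
= 5.4000 / 5.9400
= 0.9091

0.9091


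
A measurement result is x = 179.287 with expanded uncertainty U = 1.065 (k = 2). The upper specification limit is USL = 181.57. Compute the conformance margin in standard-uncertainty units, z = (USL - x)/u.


u = U / k = 1.065 / 2 = 0.5325
margin = |USL - x| = |181.57 - 179.287| = 2.283
z = margin / u = 2.283 / 0.5325
z = 4.2873

4.2873


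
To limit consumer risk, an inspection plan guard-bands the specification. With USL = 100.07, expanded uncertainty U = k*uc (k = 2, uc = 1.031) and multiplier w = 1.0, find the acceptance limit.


U = k * uc = 2 * 1.031 = 2.062
guard band g = w * U = 1.0 * 2.062 = 2.062
AL = USL - g = 100.07 - 2.062
AL = 98.0080

98.0080


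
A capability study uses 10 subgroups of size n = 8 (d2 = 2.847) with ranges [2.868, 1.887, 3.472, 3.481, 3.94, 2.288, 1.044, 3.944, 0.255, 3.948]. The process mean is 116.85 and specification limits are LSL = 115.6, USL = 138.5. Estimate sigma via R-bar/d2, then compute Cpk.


R_bar = (2.868 + 1.887 + 3.472 + 3.481 + 3.94 + 2.288 + 1.044 + 3.944 + 0.255 + 3.948) / 10 = 2.7127
sigma = R_bar / d2 = 2.7127 / 2.847 = 0.95282754
Cp = (USL - LSL)/(6*sigma) = (138.5 - 115.6)/(6*0.95282754) = 4.0056
Cpu = (138.5 - 116.85)/(3*0.95282754) = 7.5739
Cpl = (116.85 - 115.6)/(3*0.95282754) = 0.4373
Cpk = min(Cpu, Cpl) = 0.4373

0.4373


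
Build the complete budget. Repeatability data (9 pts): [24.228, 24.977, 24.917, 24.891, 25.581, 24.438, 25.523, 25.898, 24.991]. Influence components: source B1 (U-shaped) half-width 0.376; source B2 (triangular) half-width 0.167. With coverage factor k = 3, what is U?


mean = (24.228 + 24.977 + 24.917 + 24.891 + 25.581 + 24.438 + 25.523 + 25.898 + 24.991) / 9 = 25.04933333
s = sqrt(sum((x - mean)^2)/(n-1)) = 0.53930488
u_A = s / sqrt(n) = 0.53930488 / sqrt(9) = 0.17976829
u_B1 = 0.376 / sqrt(2) = 0.26587215
u_B2 = 0.167 / sqrt(6) = 0.068177465
uc = sqrt(0.17976829^2 + 0.26587215^2 + 0.068177465^2) = 0.32810487
U = k * uc = 3 * 0.32810487
U = 0.9843

0.9843


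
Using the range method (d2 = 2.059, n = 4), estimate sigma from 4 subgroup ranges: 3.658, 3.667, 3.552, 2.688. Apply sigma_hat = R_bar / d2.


R_bar = (3.658 + 3.667 + 3.552 + 2.688) / 4
R_bar = 13.565 / 4 = 3.39125
sigma_hat = R_bar / d2 = 3.39125 / 2.059 = 1.6470

1.6470


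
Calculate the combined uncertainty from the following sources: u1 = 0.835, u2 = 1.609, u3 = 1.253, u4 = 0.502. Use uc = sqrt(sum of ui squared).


uc = sqrt(0.835^2 + 1.609^2 + 1.253^2 + 0.502^2)
uc = sqrt(5.108119)
uc = 2.2601

2.2601


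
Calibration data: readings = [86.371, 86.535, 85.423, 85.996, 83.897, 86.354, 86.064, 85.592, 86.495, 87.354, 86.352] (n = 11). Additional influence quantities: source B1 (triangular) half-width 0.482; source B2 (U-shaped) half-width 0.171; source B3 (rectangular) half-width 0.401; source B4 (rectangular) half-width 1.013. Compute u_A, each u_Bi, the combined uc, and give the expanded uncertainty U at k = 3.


mean = (86.371 + 86.535 + 85.423 + 85.996 + 83.897 + 86.354 + 86.064 + 85.592 + 86.495 + 87.354 + 86.352) / 11 = 86.03936364
s = sqrt(sum((x - mean)^2)/(n-1)) = 0.87524263
u_A = s / sqrt(n) = 0.87524263 / sqrt(11) = 0.26389558
u_B1 = 0.482 / sqrt(6) = 0.19677568
u_B2 = 0.171 / sqrt(2) = 0.12091526
u_B3 = 0.401 / sqrt(3) = 0.23151746
u_B4 = 1.013 / sqrt(3) = 0.58485582
uc = sqrt(0.26389558^2 + 0.19677568^2 + 0.12091526^2 + 0.23151746^2 + 0.58485582^2) = 0.72016575
U = k * uc = 3 * 0.72016575
U = 2.1605

2.1605


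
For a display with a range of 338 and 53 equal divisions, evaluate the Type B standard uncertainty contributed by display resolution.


resolution = range / divisions
resolution = 338 / 53 = 6.3773585
u_res = resolution / (2*sqrt(3))
u_res = 6.3773585 / 3.4641016
u_res = 1.8410

1.8410


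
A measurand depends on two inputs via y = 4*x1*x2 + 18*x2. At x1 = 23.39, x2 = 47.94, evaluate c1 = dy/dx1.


y = 4*x1*x2 + 18*x2
dy/dx1 = 4*x2
Evaluate at x2 = 47.94: c1 = 4 * 47.94
c1 = 191.7600

191.7600


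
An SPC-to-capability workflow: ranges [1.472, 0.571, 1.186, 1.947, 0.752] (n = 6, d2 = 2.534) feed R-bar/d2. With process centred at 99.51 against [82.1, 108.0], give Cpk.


R_bar = (1.472 + 0.571 + 1.186 + 1.947 + 0.752) / 5 = 1.1856
sigma = R_bar / d2 = 1.1856 / 2.534 = 0.46787687
Cp = (USL - LSL)/(6*sigma) = (108.0 - 82.1)/(6*0.46787687) = 9.2261
Cpu = (108.0 - 99.51)/(3*0.46787687) = 6.0486
Cpl = (99.51 - 82.1)/(3*0.46787687) = 12.4035
Cpk = min(Cpu, Cpl) = 6.0486

6.0486


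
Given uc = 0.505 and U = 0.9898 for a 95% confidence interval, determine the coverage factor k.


k = U / uc
k = 0.9898 / 0.505
k = 1.96

1.96


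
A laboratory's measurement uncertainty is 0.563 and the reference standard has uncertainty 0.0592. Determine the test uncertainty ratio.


TUR = u_lab / u_ref
= 0.563 / 0.0592
= 9.5101

9.5101


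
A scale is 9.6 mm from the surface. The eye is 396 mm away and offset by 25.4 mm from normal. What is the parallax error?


error = h * offset / d
= 9.6 * 25.4 / 396
= 0.6158

0.6158


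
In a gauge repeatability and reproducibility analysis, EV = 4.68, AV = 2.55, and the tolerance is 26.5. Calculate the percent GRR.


GRR = sqrt(EV^2 + AV^2) = sqrt(4.68^2 + 2.55^2) = 5.3296248
%GRR = GRR / tol * 100 = 5.3296248 / 26.5 * 100
%GRR = 20.1118

20.1118


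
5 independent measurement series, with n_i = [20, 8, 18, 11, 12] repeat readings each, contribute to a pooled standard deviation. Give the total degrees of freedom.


nu = sum_i (n_i - 1)
nu = ((20 - 1) + (8 - 1) + (18 - 1) + (11 - 1) + (12 - 1))
nu = 19 + 7 + 17 + 10 + 11
nu = 64

64


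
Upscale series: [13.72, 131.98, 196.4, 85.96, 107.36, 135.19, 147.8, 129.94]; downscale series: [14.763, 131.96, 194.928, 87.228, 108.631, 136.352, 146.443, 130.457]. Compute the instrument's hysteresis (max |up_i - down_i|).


|13.72 - 14.763| = 1.0430
|131.98 - 131.96| = 0.0200
|196.4 - 194.928| = 1.4720
|85.96 - 87.228| = 1.2680
|107.36 - 108.631| = 1.2710
|135.19 - 136.352| = 1.1620
|147.8 - 146.443| = 1.3570
|129.94 - 130.457| = 0.5170
hysteresis = max(diffs) = 1.4720

1.4720
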